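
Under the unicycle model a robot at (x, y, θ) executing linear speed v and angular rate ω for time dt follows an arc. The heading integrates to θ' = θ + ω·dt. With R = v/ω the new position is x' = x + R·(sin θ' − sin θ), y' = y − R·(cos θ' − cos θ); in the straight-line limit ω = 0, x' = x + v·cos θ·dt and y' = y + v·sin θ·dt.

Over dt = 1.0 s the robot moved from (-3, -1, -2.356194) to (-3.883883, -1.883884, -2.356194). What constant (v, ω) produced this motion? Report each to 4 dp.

v = 1.2500, ω = 0.0000

Δθ = -2.356194 − -2.356194 = 0.000000
ω = Δθ/dt = 0.000000/1.0 = 0.0000
ω = 0 → v = (Δx·cos θ + Δy·sin θ)/dt = 1.2500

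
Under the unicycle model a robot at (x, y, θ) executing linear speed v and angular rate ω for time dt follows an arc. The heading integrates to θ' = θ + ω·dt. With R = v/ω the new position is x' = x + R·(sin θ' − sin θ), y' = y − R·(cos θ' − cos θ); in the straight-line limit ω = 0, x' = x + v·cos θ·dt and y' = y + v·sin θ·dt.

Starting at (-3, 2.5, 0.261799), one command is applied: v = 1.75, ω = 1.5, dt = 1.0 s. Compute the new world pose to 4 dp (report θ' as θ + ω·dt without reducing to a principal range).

θ' = 0.2618 + 1.5·1.0 = 1.7618
R = v/ω = 1.75/1.5 = 1.1667
x' = -3 + 1.1667·(sin 1.7618 − sin 0.2618) = -2.1565
y' = 2.5 − 1.1667·(cos 1.7618 − cos 0.2618) = 3.8484

(-2.1565, 3.8484, 1.7618)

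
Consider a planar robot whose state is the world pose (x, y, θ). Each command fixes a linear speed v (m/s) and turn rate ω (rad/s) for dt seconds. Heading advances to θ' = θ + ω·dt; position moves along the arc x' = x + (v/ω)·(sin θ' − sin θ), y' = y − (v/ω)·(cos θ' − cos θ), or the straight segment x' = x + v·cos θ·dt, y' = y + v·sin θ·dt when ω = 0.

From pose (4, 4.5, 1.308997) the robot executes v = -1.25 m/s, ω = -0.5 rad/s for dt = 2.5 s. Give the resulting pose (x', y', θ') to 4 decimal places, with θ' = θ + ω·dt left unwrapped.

(1.7326, 2.6514, 0.0590)

θ' = 1.3090 + -0.5·2.5 = 0.0590
R = v/ω = -1.25/-0.5 = 2.5000
x' = 4 + 2.5000·(sin 0.0590 − sin 1.3090) = 1.7326
y' = 4.5 − 2.5000·(cos 0.0590 − cos 1.3090) = 2.6514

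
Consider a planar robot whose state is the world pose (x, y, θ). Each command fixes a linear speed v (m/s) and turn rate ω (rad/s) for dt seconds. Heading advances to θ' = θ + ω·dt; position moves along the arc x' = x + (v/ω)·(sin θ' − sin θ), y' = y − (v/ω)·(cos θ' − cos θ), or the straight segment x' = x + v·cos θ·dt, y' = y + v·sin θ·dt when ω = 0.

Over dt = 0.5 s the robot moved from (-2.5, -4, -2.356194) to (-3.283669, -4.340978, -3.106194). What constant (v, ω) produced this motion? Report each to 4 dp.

Δθ = -3.106194 − -2.356194 = -0.750000
ω = Δθ/dt = -0.750000/0.5 = -1.5000
R = Δx/(sin θ' − sin θ) = -1.1667
v = R·ω = -1.1667·-1.5000 = 1.7500

v = 1.7500, ω = -1.5000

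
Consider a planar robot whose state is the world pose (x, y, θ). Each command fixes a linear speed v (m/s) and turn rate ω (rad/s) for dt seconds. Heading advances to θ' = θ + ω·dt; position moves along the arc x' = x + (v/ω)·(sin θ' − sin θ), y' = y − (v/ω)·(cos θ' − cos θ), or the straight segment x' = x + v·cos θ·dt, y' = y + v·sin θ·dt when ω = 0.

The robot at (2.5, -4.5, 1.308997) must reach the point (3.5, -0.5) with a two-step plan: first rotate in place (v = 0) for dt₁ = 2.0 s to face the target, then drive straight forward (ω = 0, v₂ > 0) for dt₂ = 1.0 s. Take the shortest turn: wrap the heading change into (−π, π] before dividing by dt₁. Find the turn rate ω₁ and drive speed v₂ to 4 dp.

ω₁ = 0.0084, v₂ = 4.1231

heading to target = atan2(-0.5−-4.5, 3.5−2.5) = 1.3258
Δθ = wrap(1.3258 − 1.3090) = 0.0168; ω₁ = Δθ/dt₁ = 0.0084
distance = √((3.5−2.5)² + (-0.5−-4.5)²) = 4.1231; v₂ = distance/dt₂ = 4.1231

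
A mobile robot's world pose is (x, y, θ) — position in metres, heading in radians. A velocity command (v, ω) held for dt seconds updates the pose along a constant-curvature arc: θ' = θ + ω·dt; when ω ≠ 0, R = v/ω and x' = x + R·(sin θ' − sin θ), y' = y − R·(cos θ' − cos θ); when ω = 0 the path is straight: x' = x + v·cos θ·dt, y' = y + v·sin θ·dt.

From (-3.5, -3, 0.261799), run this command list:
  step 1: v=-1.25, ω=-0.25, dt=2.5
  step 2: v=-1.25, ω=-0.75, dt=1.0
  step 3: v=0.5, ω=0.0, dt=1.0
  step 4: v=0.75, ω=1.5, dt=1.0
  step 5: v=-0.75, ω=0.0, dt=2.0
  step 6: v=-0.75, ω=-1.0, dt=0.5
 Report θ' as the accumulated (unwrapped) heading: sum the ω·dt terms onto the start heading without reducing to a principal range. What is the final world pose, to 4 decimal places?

(-8.3723, -3.3297, -0.1132)

step 1: θ'=-0.3632 (R=5.0000) → pose (-6.5704, -2.8442, -0.3632)
step 2: θ'=-1.1132 (R=1.6667) → pose (-7.4735, -2.0226, -1.1132)
step 3: θ'=-1.1132 (straight) → pose (-7.2526, -2.4711, -1.1132)
step 4: θ'=0.3868 (R=0.5000) → pose (-6.6154, -2.7133, 0.3868)
step 5: θ'=0.3868 (straight) → pose (-8.0046, -3.2791, 0.3868)
step 6: θ'=-0.1132 (R=0.7500) → pose (-8.3723, -3.3297, -0.1132)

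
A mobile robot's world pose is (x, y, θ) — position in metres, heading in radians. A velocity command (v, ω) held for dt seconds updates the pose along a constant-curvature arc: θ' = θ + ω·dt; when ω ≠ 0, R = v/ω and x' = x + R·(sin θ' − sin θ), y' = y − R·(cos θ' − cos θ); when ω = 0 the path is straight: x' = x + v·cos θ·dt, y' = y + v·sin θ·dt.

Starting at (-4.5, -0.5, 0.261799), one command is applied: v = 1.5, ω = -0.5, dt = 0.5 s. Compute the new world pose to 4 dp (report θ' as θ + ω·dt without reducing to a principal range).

(-3.7589, -0.3980, 0.0118)

θ' = 0.2618 + -0.5·0.5 = 0.0118
R = v/ω = 1.5/-0.5 = -3.0000
x' = -4.5 + -3.0000·(sin 0.0118 − sin 0.2618) = -3.7589
y' = -0.5 − -3.0000·(cos 0.0118 − cos 0.2618) = -0.3980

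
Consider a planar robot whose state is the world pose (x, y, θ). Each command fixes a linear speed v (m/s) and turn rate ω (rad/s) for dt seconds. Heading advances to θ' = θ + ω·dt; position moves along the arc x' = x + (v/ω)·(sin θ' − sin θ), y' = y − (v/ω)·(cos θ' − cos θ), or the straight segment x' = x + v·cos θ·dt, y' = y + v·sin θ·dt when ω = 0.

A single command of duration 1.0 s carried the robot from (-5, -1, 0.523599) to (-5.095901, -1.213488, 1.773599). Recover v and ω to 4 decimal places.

Δθ = 1.773599 − 0.523599 = 1.250000
ω = Δθ/dt = 1.250000/1.0 = 1.2500
R = −Δy/(cos θ' − cos θ) = -0.2000
v = R·ω = -0.2000·1.2500 = -0.2500

v = -0.2500, ω = 1.2500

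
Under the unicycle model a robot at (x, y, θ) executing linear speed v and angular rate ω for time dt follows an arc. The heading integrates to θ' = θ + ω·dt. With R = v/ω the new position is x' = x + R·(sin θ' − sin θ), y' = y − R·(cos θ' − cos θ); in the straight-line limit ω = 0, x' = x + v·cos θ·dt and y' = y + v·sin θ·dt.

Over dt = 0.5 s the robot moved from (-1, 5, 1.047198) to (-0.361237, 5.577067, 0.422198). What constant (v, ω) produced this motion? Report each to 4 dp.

Δθ = 0.422198 − 1.047198 = -0.625000
ω = Δθ/dt = -0.625000/0.5 = -1.2500
R = Δx/(sin θ' − sin θ) = -1.4000
v = R·ω = -1.4000·-1.2500 = 1.7500

v = 1.7500, ω = -1.2500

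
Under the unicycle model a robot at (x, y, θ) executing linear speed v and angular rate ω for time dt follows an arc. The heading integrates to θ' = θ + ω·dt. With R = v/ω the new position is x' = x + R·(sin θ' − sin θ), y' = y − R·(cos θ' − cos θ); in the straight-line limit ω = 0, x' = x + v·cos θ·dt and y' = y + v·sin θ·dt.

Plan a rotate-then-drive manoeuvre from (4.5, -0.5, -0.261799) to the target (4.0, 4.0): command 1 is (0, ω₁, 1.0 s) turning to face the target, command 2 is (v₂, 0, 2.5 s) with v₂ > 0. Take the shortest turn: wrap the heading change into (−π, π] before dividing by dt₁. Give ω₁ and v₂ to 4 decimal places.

ω₁ = 1.9433, v₂ = 1.8111

heading to target = atan2(4−-0.5, 4−4.5) = 1.6815
Δθ = wrap(1.6815 − -0.2618) = 1.9433; ω₁ = Δθ/dt₁ = 1.9433
distance = √((4−4.5)² + (4−-0.5)²) = 4.5277; v₂ = distance/dt₂ = 1.8111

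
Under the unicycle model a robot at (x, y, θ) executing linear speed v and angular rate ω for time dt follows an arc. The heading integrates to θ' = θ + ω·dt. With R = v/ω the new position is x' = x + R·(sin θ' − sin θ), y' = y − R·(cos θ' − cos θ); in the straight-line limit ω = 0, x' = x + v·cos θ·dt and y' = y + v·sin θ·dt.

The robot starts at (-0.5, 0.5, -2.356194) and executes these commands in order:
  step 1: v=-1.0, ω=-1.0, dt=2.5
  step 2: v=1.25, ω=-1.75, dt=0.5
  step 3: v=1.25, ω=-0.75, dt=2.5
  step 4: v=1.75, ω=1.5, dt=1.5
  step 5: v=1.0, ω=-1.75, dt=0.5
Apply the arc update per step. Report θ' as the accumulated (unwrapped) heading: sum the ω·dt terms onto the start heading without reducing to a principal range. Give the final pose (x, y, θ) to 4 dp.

(6.5104, -1.0414, -6.2312)

step 1: θ'=-4.8562 (R=1.0000) → pose (1.1968, -0.3504, -4.8562)
step 2: θ'=-5.7312 (R=-0.7143) → pose (1.5291, 0.1554, -5.7312)
step 3: θ'=-7.6062 (R=-1.6667) → pose (4.0189, -0.8549, -7.6062)
step 4: θ'=-5.3562 (R=1.1667) → pose (6.0830, -1.2691, -5.3562)
step 5: θ'=-6.2312 (R=-0.5714) → pose (6.5104, -1.0414, -6.2312)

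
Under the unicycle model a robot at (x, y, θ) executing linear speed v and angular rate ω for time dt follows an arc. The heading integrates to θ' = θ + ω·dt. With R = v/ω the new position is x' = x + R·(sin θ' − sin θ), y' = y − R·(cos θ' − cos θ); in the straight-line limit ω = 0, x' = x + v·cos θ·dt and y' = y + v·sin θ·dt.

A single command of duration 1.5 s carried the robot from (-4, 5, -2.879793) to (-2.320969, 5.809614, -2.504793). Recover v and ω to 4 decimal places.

v = -1.2500, ω = 0.2500

Δθ = -2.504793 − -2.879793 = 0.375000
ω = Δθ/dt = 0.375000/1.5 = 0.2500
R = Δx/(sin θ' − sin θ) = -5.0000
v = R·ω = -5.0000·0.2500 = -1.2500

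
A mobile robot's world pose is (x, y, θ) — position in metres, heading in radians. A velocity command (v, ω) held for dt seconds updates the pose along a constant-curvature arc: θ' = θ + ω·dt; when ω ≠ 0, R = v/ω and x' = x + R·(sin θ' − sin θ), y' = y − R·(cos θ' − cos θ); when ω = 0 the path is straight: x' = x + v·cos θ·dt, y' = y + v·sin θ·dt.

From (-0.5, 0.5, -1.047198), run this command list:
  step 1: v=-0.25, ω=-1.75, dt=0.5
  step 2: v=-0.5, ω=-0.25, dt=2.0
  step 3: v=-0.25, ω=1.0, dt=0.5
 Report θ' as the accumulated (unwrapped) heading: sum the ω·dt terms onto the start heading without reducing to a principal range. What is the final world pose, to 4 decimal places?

step 1: θ'=-1.9222 (R=0.1429) → pose (-0.5104, 0.6206, -1.9222)
step 2: θ'=-2.4222 (R=2.0000) → pose (0.0495, 1.4366, -2.4222)
step 3: θ'=-1.9222 (R=-0.2500) → pose (0.1195, 1.5386, -1.9222)

(0.1195, 1.5386, -1.9222)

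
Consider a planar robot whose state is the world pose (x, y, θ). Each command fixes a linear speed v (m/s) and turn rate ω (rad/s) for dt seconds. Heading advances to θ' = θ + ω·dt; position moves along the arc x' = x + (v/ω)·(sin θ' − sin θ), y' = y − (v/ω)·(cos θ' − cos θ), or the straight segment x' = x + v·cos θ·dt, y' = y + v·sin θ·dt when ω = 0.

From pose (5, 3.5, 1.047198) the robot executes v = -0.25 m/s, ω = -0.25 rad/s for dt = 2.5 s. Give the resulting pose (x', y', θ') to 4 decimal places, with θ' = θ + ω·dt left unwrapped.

(4.5437, 3.0878, 0.4222)

θ' = 1.0472 + -0.25·2.5 = 0.4222
R = v/ω = -0.25/-0.25 = 1.0000
x' = 5 + 1.0000·(sin 0.4222 − sin 1.0472) = 4.5437
y' = 3.5 − 1.0000·(cos 0.4222 − cos 1.0472) = 3.0878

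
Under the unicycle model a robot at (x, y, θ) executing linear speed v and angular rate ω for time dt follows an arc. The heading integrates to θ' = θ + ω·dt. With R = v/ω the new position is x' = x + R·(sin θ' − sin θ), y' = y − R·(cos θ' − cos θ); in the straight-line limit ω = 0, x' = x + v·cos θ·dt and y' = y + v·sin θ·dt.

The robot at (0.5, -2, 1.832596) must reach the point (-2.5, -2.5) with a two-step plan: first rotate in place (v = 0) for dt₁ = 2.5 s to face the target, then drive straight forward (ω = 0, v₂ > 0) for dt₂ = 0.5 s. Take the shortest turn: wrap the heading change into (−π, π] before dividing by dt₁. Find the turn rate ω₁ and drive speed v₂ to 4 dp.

heading to target = atan2(-2.5−-2, -2.5−0.5) = -2.9764
Δθ = wrap(-2.9764 − 1.8326) = 1.4741; ω₁ = Δθ/dt₁ = 0.5897
distance = √((-2.5−0.5)² + (-2.5−-2)²) = 3.0414; v₂ = distance/dt₂ = 6.0828

ω₁ = 0.5897, v₂ = 6.0828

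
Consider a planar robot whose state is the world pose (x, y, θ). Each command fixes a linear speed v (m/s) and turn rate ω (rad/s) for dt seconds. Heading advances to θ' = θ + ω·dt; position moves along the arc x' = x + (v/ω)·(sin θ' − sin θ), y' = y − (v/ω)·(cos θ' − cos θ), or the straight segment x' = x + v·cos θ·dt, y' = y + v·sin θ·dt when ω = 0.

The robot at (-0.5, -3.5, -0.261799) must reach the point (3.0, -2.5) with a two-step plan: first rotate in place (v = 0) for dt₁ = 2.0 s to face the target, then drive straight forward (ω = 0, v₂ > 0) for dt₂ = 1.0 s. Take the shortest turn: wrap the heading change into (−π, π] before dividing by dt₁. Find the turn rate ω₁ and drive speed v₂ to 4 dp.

heading to target = atan2(-2.5−-3.5, 3−-0.5) = 0.2783
Δθ = wrap(0.2783 − -0.2618) = 0.5401; ω₁ = Δθ/dt₁ = 0.2700
distance = √((3−-0.5)² + (-2.5−-3.5)²) = 3.6401; v₂ = distance/dt₂ = 3.6401

ω₁ = 0.2700, v₂ = 3.6401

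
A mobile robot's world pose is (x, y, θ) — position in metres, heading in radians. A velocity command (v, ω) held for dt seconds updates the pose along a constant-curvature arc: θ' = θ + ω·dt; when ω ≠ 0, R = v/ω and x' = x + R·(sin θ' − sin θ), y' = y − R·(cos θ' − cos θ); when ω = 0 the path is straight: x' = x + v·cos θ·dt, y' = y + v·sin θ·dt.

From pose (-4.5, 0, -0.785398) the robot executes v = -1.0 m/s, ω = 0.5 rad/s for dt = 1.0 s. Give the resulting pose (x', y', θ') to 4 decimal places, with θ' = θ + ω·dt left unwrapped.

(-5.3511, 0.5049, -0.2854)

θ' = -0.7854 + 0.5·1.0 = -0.2854
R = v/ω = -1.0/0.5 = -2.0000
x' = -4.5 + -2.0000·(sin -0.2854 − sin -0.7854) = -5.3511
y' = 0 − -2.0000·(cos -0.2854 − cos -0.7854) = 0.5049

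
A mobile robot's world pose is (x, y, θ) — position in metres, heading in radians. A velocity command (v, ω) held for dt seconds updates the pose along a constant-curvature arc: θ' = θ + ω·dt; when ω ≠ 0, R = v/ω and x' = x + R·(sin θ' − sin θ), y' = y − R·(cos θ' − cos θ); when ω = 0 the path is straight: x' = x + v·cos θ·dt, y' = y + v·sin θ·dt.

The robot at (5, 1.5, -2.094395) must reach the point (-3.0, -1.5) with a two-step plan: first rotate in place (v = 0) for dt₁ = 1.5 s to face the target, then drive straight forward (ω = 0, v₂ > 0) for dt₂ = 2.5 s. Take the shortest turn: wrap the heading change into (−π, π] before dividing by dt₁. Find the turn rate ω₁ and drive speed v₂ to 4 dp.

heading to target = atan2(-1.5−1.5, -3−5) = -2.7828
Δθ = wrap(-2.7828 − -2.0944) = -0.6884; ω₁ = Δθ/dt₁ = -0.4590
distance = √((-3−5)² + (-1.5−1.5)²) = 8.5440; v₂ = distance/dt₂ = 3.4176

ω₁ = -0.4590, v₂ = 3.4176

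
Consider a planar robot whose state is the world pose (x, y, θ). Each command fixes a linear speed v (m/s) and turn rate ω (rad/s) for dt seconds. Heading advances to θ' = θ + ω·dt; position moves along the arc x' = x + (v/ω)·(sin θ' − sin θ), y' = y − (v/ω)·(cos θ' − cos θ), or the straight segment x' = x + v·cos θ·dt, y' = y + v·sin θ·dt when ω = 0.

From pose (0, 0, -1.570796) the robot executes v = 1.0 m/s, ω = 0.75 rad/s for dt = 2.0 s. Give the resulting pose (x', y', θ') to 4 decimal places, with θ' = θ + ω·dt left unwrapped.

θ' = -1.5708 + 0.75·2.0 = -0.0708
R = v/ω = 1.0/0.75 = 1.3333
x' = 0 + 1.3333·(sin -0.0708 − sin -1.5708) = 1.2390
y' = 0 − 1.3333·(cos -0.0708 − cos -1.5708) = -1.3300

(1.2390, -1.3300, -0.0708)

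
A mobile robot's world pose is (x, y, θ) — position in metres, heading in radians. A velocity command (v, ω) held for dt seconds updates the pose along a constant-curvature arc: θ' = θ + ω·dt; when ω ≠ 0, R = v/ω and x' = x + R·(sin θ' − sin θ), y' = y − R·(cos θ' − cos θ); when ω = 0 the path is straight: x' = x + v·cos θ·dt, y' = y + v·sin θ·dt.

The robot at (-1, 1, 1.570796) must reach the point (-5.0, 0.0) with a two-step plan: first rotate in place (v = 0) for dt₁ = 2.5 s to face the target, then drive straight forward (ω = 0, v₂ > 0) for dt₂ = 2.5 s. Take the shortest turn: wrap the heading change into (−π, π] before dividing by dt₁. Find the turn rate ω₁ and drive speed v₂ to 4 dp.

ω₁ = 0.7263, v₂ = 1.6492

heading to target = atan2(0−1, -5−-1) = -2.8966
Δθ = wrap(-2.8966 − 1.5708) = 1.8158; ω₁ = Δθ/dt₁ = 0.7263
distance = √((-5−-1)² + (0−1)²) = 4.1231; v₂ = distance/dt₂ = 1.6492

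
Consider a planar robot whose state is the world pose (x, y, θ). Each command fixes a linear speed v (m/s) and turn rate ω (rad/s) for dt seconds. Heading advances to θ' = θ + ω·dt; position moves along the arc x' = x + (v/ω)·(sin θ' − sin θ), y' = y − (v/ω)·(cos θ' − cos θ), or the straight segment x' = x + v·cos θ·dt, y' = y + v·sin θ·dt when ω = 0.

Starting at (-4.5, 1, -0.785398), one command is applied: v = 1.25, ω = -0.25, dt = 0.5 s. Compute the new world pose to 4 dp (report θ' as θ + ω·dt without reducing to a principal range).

(-4.0868, 0.5316, -0.9104)

θ' = -0.7854 + -0.25·0.5 = -0.9104
R = v/ω = 1.25/-0.25 = -5.0000
x' = -4.5 + -5.0000·(sin -0.9104 − sin -0.7854) = -4.0868
y' = 1 − -5.0000·(cos -0.9104 − cos -0.7854) = 0.5316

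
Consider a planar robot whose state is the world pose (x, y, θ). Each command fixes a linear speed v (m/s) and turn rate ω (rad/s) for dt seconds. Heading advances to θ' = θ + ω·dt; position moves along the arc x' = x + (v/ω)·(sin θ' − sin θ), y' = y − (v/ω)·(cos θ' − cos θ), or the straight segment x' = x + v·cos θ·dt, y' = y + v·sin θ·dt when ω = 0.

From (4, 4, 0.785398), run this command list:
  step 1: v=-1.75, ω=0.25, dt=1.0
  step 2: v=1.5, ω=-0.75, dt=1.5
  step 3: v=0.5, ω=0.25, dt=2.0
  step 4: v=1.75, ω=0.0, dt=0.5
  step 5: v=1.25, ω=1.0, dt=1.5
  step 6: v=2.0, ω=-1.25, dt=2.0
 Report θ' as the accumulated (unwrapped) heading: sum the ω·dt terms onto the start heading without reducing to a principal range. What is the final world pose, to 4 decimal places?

(9.6858, 7.5257, -0.5896)

step 1: θ'=1.0354 (R=-7.0000) → pose (2.9293, 2.6215, 1.0354)
step 2: θ'=-0.0896 (R=-2.0000) → pose (4.8284, 3.5931, -0.0896)
step 3: θ'=0.4104 (R=2.0000) → pose (5.8053, 3.7512, 0.4104)
step 4: θ'=0.4104 (straight) → pose (6.6076, 4.1003, 0.4104)
step 5: θ'=1.9104 (R=1.2500) → pose (7.2875, 5.6629, 1.9104)
step 6: θ'=-0.5896 (R=-1.6000) → pose (9.6858, 7.5257, -0.5896)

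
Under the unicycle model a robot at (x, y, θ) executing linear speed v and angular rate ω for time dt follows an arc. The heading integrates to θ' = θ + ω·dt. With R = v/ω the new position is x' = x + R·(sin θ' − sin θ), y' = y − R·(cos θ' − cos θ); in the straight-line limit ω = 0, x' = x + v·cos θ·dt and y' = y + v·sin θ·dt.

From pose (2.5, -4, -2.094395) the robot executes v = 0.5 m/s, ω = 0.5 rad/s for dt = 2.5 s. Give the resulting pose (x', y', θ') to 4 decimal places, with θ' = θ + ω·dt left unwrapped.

θ' = -2.0944 + 0.5·2.5 = -0.8444
R = v/ω = 0.5/0.5 = 1.0000
x' = 2.5 + 1.0000·(sin -0.8444 − sin -2.0944) = 2.6185
y' = -4 − 1.0000·(cos -0.8444 − cos -2.0944) = -5.1642

(2.6185, -5.1642, -0.8444)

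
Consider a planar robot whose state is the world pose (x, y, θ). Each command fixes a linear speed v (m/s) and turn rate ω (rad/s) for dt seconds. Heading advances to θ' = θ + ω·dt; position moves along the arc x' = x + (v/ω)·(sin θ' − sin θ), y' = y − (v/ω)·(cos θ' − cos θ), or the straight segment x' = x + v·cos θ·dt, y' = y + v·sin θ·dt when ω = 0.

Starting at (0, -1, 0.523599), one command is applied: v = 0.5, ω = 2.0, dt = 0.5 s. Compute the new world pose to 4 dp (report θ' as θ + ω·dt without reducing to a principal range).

θ' = 0.5236 + 2.0·0.5 = 1.5236
R = v/ω = 0.5/2.0 = 0.2500
x' = 0 + 0.2500·(sin 1.5236 − sin 0.5236) = 0.1247
y' = -1 − 0.2500·(cos 1.5236 − cos 0.5236) = -0.7953

(0.1247, -0.7953, 1.5236)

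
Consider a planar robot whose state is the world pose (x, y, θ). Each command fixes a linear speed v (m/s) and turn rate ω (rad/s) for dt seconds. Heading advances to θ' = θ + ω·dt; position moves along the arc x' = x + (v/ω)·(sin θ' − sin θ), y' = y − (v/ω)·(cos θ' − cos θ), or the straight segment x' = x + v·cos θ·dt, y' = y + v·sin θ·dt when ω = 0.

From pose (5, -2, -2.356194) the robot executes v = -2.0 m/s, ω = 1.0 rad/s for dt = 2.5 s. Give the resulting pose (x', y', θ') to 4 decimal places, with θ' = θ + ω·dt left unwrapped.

θ' = -2.3562 + 1.0·2.5 = 0.1438
R = v/ω = -2.0/1.0 = -2.0000
x' = 5 + -2.0000·(sin 0.1438 − sin -2.3562) = 3.2992
y' = -2 − -2.0000·(cos 0.1438 − cos -2.3562) = 1.3936

(3.2992, 1.3936, 0.1438)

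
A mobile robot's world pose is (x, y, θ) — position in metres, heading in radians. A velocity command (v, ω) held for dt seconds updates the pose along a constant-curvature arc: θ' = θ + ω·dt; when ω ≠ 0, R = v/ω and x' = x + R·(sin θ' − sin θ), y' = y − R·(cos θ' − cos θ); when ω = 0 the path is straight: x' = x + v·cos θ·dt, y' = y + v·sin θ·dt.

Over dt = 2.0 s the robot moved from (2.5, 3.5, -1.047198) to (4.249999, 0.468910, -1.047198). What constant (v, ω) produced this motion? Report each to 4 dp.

Δθ = -1.047198 − -1.047198 = 0.000000
ω = Δθ/dt = 0.000000/2.0 = 0.0000
ω = 0 → v = (Δx·cos θ + Δy·sin θ)/dt = 1.7500

v = 1.7500, ω = 0.0000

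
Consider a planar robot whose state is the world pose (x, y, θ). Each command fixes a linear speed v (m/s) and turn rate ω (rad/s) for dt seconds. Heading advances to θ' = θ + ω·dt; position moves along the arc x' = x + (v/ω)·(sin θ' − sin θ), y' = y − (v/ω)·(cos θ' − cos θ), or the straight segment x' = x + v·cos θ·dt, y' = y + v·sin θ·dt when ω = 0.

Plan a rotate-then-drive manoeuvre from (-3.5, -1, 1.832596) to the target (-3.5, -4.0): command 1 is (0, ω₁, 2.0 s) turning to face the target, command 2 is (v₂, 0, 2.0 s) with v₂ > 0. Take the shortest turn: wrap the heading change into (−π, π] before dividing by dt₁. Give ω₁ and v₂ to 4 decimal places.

heading to target = atan2(-4−-1, -3.5−-3.5) = -1.5708
Δθ = wrap(-1.5708 − 1.8326) = 2.8798; ω₁ = Δθ/dt₁ = 1.4399
distance = √((-3.5−-3.5)² + (-4−-1)²) = 3.0000; v₂ = distance/dt₂ = 1.5000

ω₁ = 1.4399, v₂ = 1.5000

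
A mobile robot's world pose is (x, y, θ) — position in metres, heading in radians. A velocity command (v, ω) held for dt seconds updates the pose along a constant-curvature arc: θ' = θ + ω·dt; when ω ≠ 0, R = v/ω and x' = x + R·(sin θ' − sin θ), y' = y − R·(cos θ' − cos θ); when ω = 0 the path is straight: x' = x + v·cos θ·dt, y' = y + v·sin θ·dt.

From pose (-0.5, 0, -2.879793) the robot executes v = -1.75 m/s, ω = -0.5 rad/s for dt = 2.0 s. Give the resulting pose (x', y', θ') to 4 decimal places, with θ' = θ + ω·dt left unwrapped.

θ' = -2.8798 + -0.5·2.0 = -3.8798
R = v/ω = -1.75/-0.5 = 3.5000
x' = -0.5 + 3.5000·(sin -3.8798 − sin -2.8798) = 2.7612
y' = 0 − 3.5000·(cos -3.8798 − cos -2.8798) = -0.7919

(2.7612, -0.7919, -3.8798)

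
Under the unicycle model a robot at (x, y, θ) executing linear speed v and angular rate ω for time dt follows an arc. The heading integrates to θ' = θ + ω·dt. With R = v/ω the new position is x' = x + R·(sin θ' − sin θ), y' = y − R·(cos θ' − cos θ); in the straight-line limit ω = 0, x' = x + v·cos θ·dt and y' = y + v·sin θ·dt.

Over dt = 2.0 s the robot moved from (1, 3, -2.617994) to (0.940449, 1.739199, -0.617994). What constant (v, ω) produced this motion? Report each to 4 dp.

Δθ = -0.617994 − -2.617994 = 2.000000
ω = Δθ/dt = 2.000000/2.0 = 1.0000
R = −Δy/(cos θ' − cos θ) = 0.7500
v = R·ω = 0.7500·1.0000 = 0.7500

v = 0.7500, ω = 1.0000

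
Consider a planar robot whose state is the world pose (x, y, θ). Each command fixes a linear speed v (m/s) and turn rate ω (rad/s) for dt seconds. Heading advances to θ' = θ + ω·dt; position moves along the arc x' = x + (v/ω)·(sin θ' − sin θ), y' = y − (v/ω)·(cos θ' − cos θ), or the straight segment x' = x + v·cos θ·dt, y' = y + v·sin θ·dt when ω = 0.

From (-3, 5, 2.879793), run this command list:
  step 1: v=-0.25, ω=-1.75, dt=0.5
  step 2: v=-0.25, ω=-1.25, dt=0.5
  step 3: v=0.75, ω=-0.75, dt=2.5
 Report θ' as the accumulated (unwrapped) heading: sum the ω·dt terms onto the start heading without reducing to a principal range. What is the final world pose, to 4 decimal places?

step 1: θ'=2.0048 (R=0.1429) → pose (-2.9074, 4.9221, 2.0048)
step 2: θ'=1.3798 (R=0.2000) → pose (-2.8925, 4.8000, 1.3798)
step 3: θ'=-0.4952 (R=-1.0000) → pose (-1.4354, 5.4900, -0.4952)

(-1.4354, 5.4900, -0.4952)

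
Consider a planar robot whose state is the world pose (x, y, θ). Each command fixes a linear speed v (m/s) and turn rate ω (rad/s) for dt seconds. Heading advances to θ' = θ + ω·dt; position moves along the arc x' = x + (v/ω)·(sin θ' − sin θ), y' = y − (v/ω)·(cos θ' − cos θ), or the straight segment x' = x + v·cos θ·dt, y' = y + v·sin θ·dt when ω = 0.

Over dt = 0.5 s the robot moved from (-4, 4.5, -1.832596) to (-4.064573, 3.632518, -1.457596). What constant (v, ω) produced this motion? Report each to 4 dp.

Δθ = -1.457596 − -1.832596 = 0.375000
ω = Δθ/dt = 0.375000/0.5 = 0.7500
R = −Δy/(cos θ' − cos θ) = 2.3333
v = R·ω = 2.3333·0.7500 = 1.7500

v = 1.7500, ω = 0.7500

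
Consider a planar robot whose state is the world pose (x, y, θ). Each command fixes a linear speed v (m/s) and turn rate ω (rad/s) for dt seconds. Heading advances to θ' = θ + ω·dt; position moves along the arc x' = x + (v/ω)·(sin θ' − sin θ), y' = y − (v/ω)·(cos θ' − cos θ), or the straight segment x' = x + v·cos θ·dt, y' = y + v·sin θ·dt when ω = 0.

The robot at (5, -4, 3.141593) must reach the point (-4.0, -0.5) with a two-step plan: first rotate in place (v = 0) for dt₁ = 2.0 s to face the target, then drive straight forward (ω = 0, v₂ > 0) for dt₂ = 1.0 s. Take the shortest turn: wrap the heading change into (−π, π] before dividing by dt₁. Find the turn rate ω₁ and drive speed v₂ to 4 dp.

heading to target = atan2(-0.5−-4, -4−5) = 2.7707
Δθ = wrap(2.7707 − 3.1416) = -0.3709; ω₁ = Δθ/dt₁ = -0.1854
distance = √((-4−5)² + (-0.5−-4)²) = 9.6566; v₂ = distance/dt₂ = 9.6566

ω₁ = -0.1854, v₂ = 9.6566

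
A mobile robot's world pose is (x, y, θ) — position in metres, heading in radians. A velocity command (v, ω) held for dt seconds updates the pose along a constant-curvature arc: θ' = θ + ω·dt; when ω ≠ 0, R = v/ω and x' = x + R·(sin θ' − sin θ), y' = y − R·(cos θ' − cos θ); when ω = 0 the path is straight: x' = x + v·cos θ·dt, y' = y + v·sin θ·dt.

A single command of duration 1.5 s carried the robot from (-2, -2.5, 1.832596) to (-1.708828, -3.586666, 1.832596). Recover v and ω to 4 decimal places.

v = -0.7500, ω = 0.0000

Δθ = 1.832596 − 1.832596 = 0.000000
ω = Δθ/dt = 0.000000/1.5 = 0.0000
ω = 0 → v = (Δx·cos θ + Δy·sin θ)/dt = -0.7500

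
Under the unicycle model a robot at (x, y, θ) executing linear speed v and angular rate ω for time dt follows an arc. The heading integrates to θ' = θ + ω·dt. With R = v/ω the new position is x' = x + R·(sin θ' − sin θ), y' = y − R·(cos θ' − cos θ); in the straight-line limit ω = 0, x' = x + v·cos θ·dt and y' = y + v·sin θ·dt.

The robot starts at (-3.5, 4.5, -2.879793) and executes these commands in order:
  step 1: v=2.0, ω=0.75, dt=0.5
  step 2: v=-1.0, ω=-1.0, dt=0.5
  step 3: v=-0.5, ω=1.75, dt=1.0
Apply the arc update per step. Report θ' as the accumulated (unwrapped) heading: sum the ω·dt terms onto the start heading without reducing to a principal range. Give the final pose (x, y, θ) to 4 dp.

step 1: θ'=-2.5048 (R=2.6667) → pose (-4.3955, 4.0682, -2.5048)
step 2: θ'=-3.0048 (R=1.0000) → pose (-3.9372, 4.2549, -3.0048)
step 3: θ'=-1.2548 (R=-0.2857) → pose (-3.7046, 4.6267, -1.2548)

(-3.7046, 4.6267, -1.2548)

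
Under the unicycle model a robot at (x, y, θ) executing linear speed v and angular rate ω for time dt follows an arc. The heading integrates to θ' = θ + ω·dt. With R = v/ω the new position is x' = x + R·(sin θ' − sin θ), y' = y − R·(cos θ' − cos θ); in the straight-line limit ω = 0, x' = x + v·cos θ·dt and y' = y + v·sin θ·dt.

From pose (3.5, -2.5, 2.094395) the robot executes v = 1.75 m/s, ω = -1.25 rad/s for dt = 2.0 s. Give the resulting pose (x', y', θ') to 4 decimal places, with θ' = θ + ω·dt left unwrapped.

θ' = 2.0944 + -1.25·2.0 = -0.4056
R = v/ω = 1.75/-1.25 = -1.4000
x' = 3.5 + -1.4000·(sin -0.4056 − sin 2.0944) = 5.2648
y' = -2.5 − -1.4000·(cos -0.4056 − cos 2.0944) = -0.5136

(5.2648, -0.5136, -0.4056)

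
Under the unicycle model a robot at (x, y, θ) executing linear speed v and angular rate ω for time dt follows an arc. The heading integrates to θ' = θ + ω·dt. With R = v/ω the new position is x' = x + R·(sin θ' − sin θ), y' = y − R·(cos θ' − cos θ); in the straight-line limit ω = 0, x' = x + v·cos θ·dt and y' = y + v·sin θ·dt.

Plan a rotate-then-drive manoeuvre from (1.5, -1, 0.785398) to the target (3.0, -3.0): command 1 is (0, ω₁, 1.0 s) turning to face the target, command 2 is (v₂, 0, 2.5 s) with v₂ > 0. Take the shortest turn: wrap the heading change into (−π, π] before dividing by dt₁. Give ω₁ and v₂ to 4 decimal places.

ω₁ = -1.7127, v₂ = 1.0000

heading to target = atan2(-3−-1, 3−1.5) = -0.9273
Δθ = wrap(-0.9273 − 0.7854) = -1.7127; ω₁ = Δθ/dt₁ = -1.7127
distance = √((3−1.5)² + (-3−-1)²) = 2.5000; v₂ = distance/dt₂ = 1.0000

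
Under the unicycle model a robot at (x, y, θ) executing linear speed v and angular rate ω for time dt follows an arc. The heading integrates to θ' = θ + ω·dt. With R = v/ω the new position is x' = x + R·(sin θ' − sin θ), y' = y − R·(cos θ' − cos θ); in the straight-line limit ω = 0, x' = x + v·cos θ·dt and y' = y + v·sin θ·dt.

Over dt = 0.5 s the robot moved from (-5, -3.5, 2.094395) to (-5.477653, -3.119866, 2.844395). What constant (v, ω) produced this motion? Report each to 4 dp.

v = 1.2500, ω = 1.5000

Δθ = 2.844395 − 2.094395 = 0.750000
ω = Δθ/dt = 0.750000/0.5 = 1.5000
R = Δx/(sin θ' − sin θ) = 0.8333
v = R·ω = 0.8333·1.5000 = 1.2500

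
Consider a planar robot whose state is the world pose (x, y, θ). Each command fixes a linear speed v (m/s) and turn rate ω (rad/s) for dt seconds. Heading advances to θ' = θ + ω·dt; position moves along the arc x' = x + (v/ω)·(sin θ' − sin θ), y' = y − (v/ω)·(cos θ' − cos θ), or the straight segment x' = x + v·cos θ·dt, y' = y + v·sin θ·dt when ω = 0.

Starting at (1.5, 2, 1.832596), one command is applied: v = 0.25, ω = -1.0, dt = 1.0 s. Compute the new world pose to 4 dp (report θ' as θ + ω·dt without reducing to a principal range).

θ' = 1.8326 + -1.0·1.0 = 0.8326
R = v/ω = 0.25/-1.0 = -0.2500
x' = 1.5 + -0.2500·(sin 0.8326 − sin 1.8326) = 1.5566
y' = 2 − -0.2500·(cos 0.8326 − cos 1.8326) = 2.2329

(1.5566, 2.2329, 0.8326)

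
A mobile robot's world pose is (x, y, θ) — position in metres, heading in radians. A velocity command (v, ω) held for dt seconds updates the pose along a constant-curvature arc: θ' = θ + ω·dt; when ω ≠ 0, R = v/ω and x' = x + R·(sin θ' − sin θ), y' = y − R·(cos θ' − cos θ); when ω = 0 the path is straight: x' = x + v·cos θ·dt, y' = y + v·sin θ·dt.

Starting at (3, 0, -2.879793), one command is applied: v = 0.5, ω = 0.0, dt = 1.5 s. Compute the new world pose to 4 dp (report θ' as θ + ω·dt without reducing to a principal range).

(2.2756, -0.1941, -2.8798)

θ' = -2.8798 + 0.0·1.5 = -2.8798
ω = 0 → straight: x' = 3 + 0.5·cos(-2.8798)·1.5 = 2.2756
y' = 0 + 0.5·sin(-2.8798)·1.5 = -0.1941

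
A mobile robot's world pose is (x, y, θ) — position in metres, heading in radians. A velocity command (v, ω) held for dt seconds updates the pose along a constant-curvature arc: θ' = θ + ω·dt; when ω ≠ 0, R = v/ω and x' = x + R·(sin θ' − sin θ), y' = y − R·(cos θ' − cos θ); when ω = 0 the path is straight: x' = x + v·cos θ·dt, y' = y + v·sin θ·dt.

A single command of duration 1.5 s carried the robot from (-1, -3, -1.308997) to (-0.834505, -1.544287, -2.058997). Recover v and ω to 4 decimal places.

v = -1.0000, ω = -0.5000

Δθ = -2.058997 − -1.308997 = -0.750000
ω = Δθ/dt = -0.750000/1.5 = -0.5000
R = −Δy/(cos θ' − cos θ) = 2.0000
v = R·ω = 2.0000·-0.5000 = -1.0000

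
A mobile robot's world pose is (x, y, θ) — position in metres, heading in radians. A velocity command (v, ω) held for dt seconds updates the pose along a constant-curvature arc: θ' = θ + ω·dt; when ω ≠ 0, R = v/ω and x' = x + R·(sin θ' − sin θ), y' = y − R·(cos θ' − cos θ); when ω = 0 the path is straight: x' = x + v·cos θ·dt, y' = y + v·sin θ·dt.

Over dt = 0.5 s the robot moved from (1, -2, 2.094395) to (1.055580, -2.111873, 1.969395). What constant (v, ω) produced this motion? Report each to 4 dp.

Δθ = 1.969395 − 2.094395 = -0.125000
ω = Δθ/dt = -0.125000/0.5 = -0.2500
R = −Δy/(cos θ' − cos θ) = 1.0000
v = R·ω = 1.0000·-0.2500 = -0.2500

v = -0.2500, ω = -0.2500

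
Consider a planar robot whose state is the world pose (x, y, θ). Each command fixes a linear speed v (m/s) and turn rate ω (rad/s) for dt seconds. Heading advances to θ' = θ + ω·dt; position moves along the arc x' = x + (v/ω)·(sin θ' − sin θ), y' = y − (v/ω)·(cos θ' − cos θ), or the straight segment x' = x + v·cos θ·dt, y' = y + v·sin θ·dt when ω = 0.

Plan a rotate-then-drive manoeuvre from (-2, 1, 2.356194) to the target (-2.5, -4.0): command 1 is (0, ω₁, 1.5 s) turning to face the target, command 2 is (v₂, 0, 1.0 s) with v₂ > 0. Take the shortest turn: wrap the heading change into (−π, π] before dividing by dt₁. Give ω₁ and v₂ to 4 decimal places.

ω₁ = 1.5044, v₂ = 5.0249

heading to target = atan2(-4−1, -2.5−-2) = -1.6705
Δθ = wrap(-1.6705 − 2.3562) = 2.2565; ω₁ = Δθ/dt₁ = 1.5044
distance = √((-2.5−-2)² + (-4−1)²) = 5.0249; v₂ = distance/dt₂ = 5.0249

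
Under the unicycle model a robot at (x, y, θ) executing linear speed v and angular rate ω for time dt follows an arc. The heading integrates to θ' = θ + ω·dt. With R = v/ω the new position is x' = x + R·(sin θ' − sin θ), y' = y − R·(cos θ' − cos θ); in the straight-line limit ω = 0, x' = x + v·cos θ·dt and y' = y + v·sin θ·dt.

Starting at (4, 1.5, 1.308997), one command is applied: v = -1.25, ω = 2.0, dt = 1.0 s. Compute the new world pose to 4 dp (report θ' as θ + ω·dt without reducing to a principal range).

(4.7078, 0.7220, 3.3090)

θ' = 1.3090 + 2.0·1.0 = 3.3090
R = v/ω = -1.25/2.0 = -0.6250
x' = 4 + -0.6250·(sin 3.3090 − sin 1.3090) = 4.7078
y' = 1.5 − -0.6250·(cos 3.3090 − cos 1.3090) = 0.7220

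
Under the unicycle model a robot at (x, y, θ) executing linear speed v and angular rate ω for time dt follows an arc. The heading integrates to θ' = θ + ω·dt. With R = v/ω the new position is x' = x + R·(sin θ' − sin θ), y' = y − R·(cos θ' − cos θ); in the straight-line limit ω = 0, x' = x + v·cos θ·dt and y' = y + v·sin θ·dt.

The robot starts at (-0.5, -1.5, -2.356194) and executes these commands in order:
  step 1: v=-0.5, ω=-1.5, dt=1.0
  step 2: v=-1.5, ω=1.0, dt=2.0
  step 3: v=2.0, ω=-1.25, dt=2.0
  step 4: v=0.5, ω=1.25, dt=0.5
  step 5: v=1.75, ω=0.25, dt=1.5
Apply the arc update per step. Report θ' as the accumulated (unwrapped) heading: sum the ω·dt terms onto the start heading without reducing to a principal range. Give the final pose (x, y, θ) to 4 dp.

step 1: θ'=-3.8562 (R=0.3333) → pose (-0.0459, -1.4839, -3.8562)
step 2: θ'=-1.8562 (R=-1.5000) → pose (2.3764, -0.7732, -1.8562)
step 3: θ'=-4.3562 (R=-1.6000) → pose (-0.6584, -0.8807, -4.3562)
step 4: θ'=-3.7312 (R=0.4000) → pose (-0.8109, -0.6877, -3.7312)
step 5: θ'=-3.3562 (R=7.0000) → pose (-3.2124, 0.3336, -3.3562)

(-3.2124, 0.3336, -3.3562)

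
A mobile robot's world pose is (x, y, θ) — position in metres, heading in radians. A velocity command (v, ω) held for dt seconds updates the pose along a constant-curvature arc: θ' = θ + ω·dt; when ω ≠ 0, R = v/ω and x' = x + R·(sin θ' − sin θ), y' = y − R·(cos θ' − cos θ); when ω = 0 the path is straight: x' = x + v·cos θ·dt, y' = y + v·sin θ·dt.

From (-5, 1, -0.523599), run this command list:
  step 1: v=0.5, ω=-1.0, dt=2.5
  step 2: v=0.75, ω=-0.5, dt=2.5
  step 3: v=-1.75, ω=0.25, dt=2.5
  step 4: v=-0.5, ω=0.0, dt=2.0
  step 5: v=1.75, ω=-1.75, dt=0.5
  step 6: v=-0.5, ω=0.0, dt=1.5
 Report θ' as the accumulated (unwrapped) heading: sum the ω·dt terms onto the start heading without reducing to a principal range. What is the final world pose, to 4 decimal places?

step 1: θ'=-3.0236 (R=-0.5000) → pose (-5.1911, 0.0705, -3.0236)
step 2: θ'=-4.2736 (R=-1.5000) → pose (-6.7256, 0.9228, -4.2736)
step 3: θ'=-3.6486 (R=-7.0000) → pose (-3.7877, -2.2227, -3.6486)
step 4: θ'=-3.6486 (straight) → pose (-2.9135, -2.7083, -3.6486)
step 5: θ'=-4.5236 (R=-1.0000) → pose (-3.4102, -2.0218, -4.5236)
step 6: θ'=-4.5236 (straight) → pose (-3.2694, -2.7584, -4.5236)

(-3.2694, -2.7584, -4.5236)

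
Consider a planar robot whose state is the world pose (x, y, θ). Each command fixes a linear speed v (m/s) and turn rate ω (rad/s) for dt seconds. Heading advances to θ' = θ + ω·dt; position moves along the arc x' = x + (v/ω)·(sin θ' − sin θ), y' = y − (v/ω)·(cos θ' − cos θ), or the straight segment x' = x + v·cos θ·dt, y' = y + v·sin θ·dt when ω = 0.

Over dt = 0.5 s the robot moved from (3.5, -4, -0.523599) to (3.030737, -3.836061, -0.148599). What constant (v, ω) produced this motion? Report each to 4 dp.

v = -1.0000, ω = 0.7500

Δθ = -0.148599 − -0.523599 = 0.375000
ω = Δθ/dt = 0.375000/0.5 = 0.7500
R = Δx/(sin θ' − sin θ) = -1.3333
v = R·ω = -1.3333·0.7500 = -1.0000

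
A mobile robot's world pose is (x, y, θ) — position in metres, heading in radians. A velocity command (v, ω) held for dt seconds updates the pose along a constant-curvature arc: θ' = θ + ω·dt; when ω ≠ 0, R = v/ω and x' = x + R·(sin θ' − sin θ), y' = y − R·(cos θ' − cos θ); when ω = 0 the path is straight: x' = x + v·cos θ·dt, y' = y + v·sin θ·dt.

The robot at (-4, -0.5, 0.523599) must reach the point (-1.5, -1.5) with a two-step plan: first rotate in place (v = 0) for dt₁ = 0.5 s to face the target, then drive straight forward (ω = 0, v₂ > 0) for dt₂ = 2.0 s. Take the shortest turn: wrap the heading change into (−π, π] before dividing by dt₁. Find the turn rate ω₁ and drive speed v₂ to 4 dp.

ω₁ = -1.8082, v₂ = 1.3463

heading to target = atan2(-1.5−-0.5, -1.5−-4) = -0.3805
Δθ = wrap(-0.3805 − 0.5236) = -0.9041; ω₁ = Δθ/dt₁ = -1.8082
distance = √((-1.5−-4)² + (-1.5−-0.5)²) = 2.6926; v₂ = distance/dt₂ = 1.3463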